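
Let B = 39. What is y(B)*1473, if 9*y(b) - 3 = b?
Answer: 6874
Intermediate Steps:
y(b) = ⅓ + b/9
y(B)*1473 = (⅓ + (⅑)*39)*1473 = (⅓ + 13/3)*1473 = (14/3)*1473 = 6874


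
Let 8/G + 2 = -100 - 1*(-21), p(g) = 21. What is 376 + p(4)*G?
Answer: 10096/27 ≈ 373.93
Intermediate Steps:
G = -8/81 (G = 8/(-2 + (-100 - 1*(-21))) = 8/(-2 + (-100 + 21)) = 8/(-2 - 79) = 8/(-81) = 8*(-1/81) = -8/81 ≈ -0.098765)
376 + p(4)*G = 376 + 21*(-8/81) = 376 - 56/27 = 10096/27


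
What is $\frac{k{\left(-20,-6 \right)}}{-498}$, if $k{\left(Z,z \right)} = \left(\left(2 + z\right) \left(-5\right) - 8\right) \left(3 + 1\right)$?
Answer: $- \frac{8}{83} \approx -0.096385$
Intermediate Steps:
$k{\left(Z,z \right)} = -72 - 20 z$ ($k{\left(Z,z \right)} = \left(\left(-10 - 5 z\right) - 8\right) 4 = \left(-18 - 5 z\right) 4 = -72 - 20 z$)
$\frac{k{\left(-20,-6 \right)}}{-498} = \frac{-72 - -120}{-498} = \left(-72 + 120\right) \left(- \frac{1}{498}\right) = 48 \left(- \frac{1}{498}\right) = - \frac{8}{83}$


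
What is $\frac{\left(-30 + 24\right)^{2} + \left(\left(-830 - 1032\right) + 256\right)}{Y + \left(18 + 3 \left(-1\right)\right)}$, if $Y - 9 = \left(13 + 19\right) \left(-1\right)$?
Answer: $\frac{785}{4} \approx 196.25$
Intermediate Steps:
$Y = -23$ ($Y = 9 + \left(13 + 19\right) \left(-1\right) = 9 + 32 \left(-1\right) = 9 - 32 = -23$)
$\frac{\left(-30 + 24\right)^{2} + \left(\left(-830 - 1032\right) + 256\right)}{Y + \left(18 + 3 \left(-1\right)\right)} = \frac{\left(-30 + 24\right)^{2} + \left(\left(-830 - 1032\right) + 256\right)}{-23 + \left(18 + 3 \left(-1\right)\right)} = \frac{\left(-6\right)^{2} + \left(-1862 + 256\right)}{-23 + \left(18 - 3\right)} = \frac{36 - 1606}{-23 + 15} = - \frac{1570}{-8} = \left(-1570\right) \left(- \frac{1}{8}\right) = \frac{785}{4}$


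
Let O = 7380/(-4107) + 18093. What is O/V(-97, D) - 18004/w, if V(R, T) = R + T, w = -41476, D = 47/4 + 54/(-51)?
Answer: -17426748726683/83311399909 ≈ -209.18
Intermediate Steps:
D = 727/68 (D = 47*(¼) + 54*(-1/51) = 47/4 - 18/17 = 727/68 ≈ 10.691)
O = 24766857/1369 (O = 7380*(-1/4107) + 18093 = -2460/1369 + 18093 = 24766857/1369 ≈ 18091.)
O/V(-97, D) - 18004/w = 24766857/(1369*(-97 + 727/68)) - 18004/(-41476) = 24766857/(1369*(-5869/68)) - 18004*(-1/41476) = (24766857/1369)*(-68/5869) + 4501/10369 = -1684146276/8034661 + 4501/10369 = -17426748726683/83311399909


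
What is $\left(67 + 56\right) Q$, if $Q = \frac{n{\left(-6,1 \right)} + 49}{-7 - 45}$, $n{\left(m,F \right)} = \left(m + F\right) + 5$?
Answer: $- \frac{6027}{52} \approx -115.9$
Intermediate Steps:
$n{\left(m,F \right)} = 5 + F + m$ ($n{\left(m,F \right)} = \left(F + m\right) + 5 = 5 + F + m$)
$Q = - \frac{49}{52}$ ($Q = \frac{\left(5 + 1 - 6\right) + 49}{-7 - 45} = \frac{0 + 49}{-52} = 49 \left(- \frac{1}{52}\right) = - \frac{49}{52} \approx -0.94231$)
$\left(67 + 56\right) Q = \left(67 + 56\right) \left(- \frac{49}{52}\right) = 123 \left(- \frac{49}{52}\right) = - \frac{6027}{52}$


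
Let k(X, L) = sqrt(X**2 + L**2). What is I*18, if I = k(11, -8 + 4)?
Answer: 18*sqrt(137) ≈ 210.68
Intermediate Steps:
k(X, L) = sqrt(L**2 + X**2)
I = sqrt(137) (I = sqrt((-8 + 4)**2 + 11**2) = sqrt((-4)**2 + 121) = sqrt(16 + 121) = sqrt(137) ≈ 11.705)
I*18 = sqrt(137)*18 = 18*sqrt(137)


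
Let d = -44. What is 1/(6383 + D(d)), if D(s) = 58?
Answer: 1/6441 ≈ 0.00015526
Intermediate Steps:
1/(6383 + D(d)) = 1/(6383 + 58) = 1/6441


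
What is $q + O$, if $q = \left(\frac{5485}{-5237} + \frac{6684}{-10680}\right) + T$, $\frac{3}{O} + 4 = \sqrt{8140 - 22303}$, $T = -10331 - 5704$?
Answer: $- \frac{1059820913063571}{66087326470} - \frac{3 i \sqrt{14163}}{14179} \approx -16037.0 - 0.02518 i$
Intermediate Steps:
$T = -16035$
$O = \frac{3}{-4 + i \sqrt{14163}}$ ($O = \frac{3}{-4 + \sqrt{8140 - 22303}} = \frac{3}{-4 + \sqrt{-14163}} = \frac{3}{-4 + i \sqrt{14163}} \approx -0.00084632 - 0.02518 i$)
$q = - \frac{74745811209}{4660930}$ ($q = \left(\frac{5485}{-5237} + \frac{6684}{-10680}\right) - 16035 = \left(5485 \left(- \frac{1}{5237}\right) + 6684 \left(- \frac{1}{10680}\right)\right) - 16035 = \left(- \frac{5485}{5237} - \frac{557}{890}\right) - 16035 = - \frac{7798659}{4660930} - 16035 = - \frac{74745811209}{4660930} \approx -16037.0$)
$q + O = - \frac{74745811209}{4660930} - \left(\frac{12}{14179} + \frac{3 i \sqrt{14163}}{14179}\right) = - \frac{1059820913063571}{66087326470} - \frac{3 i \sqrt{14163}}{14179}$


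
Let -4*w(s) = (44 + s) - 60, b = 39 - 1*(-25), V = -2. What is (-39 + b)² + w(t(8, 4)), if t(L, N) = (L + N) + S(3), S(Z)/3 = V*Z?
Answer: 1261/2 ≈ 630.50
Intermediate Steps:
b = 64 (b = 39 + 25 = 64)
S(Z) = -6*Z (S(Z) = 3*(-2*Z) = -6*Z)
t(L, N) = -18 + L + N (t(L, N) = (L + N) - 6*3 = (L + N) - 18 = -18 + L + N)
w(s) = 4 - s/4 (w(s) = -((44 + s) - 60)/4 = -(-16 + s)/4 = 4 - s/4)
(-39 + b)² + w(t(8, 4)) = (-39 + 64)² + (4 - (-18 + 8 + 4)/4) = 25² + (4 - ¼*(-6)) = 625 + (4 + 3/2) = 625 + 11/2 = 1261/2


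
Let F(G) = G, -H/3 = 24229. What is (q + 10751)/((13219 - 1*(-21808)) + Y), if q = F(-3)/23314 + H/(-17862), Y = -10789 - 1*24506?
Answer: -93307993475/2325093563 ≈ -40.131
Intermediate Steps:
H = -72687 (H = -3*24229 = -72687)
Y = -35295 (Y = -10789 - 24506 = -35295)
q = 141214261/34702889 (q = -3/23314 - 72687/(-17862) = -3*1/23314 - 72687*(-1/17862) = -3/23314 + 24229/5954 = 141214261/34702889 ≈ 4.0692)
(q + 10751)/((13219 - 1*(-21808)) + Y) = (141214261/34702889 + 10751)/((13219 - 1*(-21808)) - 35295) = 373231973900/(34702889*((13219 + 21808) - 35295)) = 373231973900/(34702889*(35027 - 35295)) = (373231973900/34702889)/(-268) = (373231973900/34702889)*(-1/268) = -93307993475/2325093563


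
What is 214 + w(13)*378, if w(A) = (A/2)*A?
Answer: 32155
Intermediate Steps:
w(A) = A**2/2 (w(A) = (A*(1/2))*A = (A/2)*A = A**2/2)
214 + w(13)*378 = 214 + ((1/2)*13**2)*378 = 214 + ((1/2)*169)*378 = 214 + (169/2)*378 = 214 + 31941 = 32155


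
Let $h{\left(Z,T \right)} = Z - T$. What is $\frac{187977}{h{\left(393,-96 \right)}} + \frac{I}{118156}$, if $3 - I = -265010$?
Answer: $\frac{7446733923}{19259428} \approx 386.65$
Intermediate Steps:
$I = 265013$ ($I = 3 - -265010 = 3 + 265010 = 265013$)
$\frac{187977}{h{\left(393,-96 \right)}} + \frac{I}{118156} = \frac{187977}{393 - -96} + \frac{265013}{118156} = \frac{187977}{393 + 96} + 265013 \cdot \frac{1}{118156} = \frac{187977}{489} + \frac{265013}{118156} = 187977 \cdot \frac{1}{489} + \frac{265013}{118156} = \frac{62659}{163} + \frac{265013}{118156} = \frac{7446733923}{19259428}$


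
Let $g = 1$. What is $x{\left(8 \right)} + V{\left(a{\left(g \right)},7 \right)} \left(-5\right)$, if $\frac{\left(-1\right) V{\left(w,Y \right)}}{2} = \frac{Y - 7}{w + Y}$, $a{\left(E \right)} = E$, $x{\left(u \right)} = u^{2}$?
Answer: $64$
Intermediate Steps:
$V{\left(w,Y \right)} = - \frac{2 \left(-7 + Y\right)}{Y + w}$ ($V{\left(w,Y \right)} = - 2 \frac{Y - 7}{w + Y} = - 2 \frac{-7 + Y}{Y + w} = - \frac{2 \left(-7 + Y\right)}{Y + w}$)
$x{\left(8 \right)} + V{\left(a{\left(g \right)},7 \right)} \left(-5\right) = 8^{2} + \frac{2 \left(7 - 7\right)}{7 + 1} \left(-5\right) = 64 + \frac{2 \left(7 - 7\right)}{8} \left(-5\right) = 64 + 2 \cdot \frac{1}{8} \cdot 0 \left(-5\right) = 64 + 0 \left(-5\right) = 64 + 0 = 64$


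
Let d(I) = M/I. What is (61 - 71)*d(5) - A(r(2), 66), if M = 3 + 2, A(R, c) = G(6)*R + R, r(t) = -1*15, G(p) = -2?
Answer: -25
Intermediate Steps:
r(t) = -15
A(R, c) = -R (A(R, c) = -2*R + R = -R)
M = 5
d(I) = 5/I
(61 - 71)*d(5) - A(r(2), 66) = (61 - 71)*(5/5) - (-1)*(-15) = -50/5 - 1*15 = -10*1 - 15 = -10 - 15 = -25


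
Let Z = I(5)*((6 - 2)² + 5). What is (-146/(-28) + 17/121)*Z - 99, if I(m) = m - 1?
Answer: 42447/121 ≈ 350.80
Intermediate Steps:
I(m) = -1 + m
Z = 84 (Z = (-1 + 5)*((6 - 2)² + 5) = 4*(4² + 5) = 4*(16 + 5) = 4*21 = 84)
(-146/(-28) + 17/121)*Z - 99 = (-146/(-28) + 17/121)*84 - 99 = (-146*(-1/28) + 17*(1/121))*84 - 99 = (73/14 + 17/121)*84 - 99 = (9071/1694)*84 - 99 = 54426/121 - 99 = 42447/121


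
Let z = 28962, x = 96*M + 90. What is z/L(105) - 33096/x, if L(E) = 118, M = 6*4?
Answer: 778925/3363 ≈ 231.62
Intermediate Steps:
M = 24
x = 2394 (x = 96*24 + 90 = 2304 + 90 = 2394)
z/L(105) - 33096/x = 28962/118 - 33096/2394 = 28962*(1/118) - 33096*1/2394 = 14481/59 - 788/57 = 778925/3363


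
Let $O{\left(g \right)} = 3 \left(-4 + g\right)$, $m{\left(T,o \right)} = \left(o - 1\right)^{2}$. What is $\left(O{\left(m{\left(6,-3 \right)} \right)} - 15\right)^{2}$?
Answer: $441$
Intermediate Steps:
$m{\left(T,o \right)} = \left(-1 + o\right)^{2}$
$O{\left(g \right)} = -12 + 3 g$
$\left(O{\left(m{\left(6,-3 \right)} \right)} - 15\right)^{2} = \left(\left(-12 + 3 \left(-1 - 3\right)^{2}\right) - 15\right)^{2} = \left(\left(-12 + 3 \left(-4\right)^{2}\right) - 15\right)^{2} = \left(\left(-12 + 3 \cdot 16\right) - 15\right)^{2} = \left(\left(-12 + 48\right) - 15\right)^{2} = \left(36 - 15\right)^{2} = 21^{2} = 441$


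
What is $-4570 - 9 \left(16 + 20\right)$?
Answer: $-4894$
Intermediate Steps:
$-4570 - 9 \left(16 + 20\right) = -4570 - 9 \cdot 36 = -4570 - 324 = -4894$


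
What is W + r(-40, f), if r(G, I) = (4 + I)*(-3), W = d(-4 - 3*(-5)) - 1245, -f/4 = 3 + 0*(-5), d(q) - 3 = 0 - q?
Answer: -1229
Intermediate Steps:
d(q) = 3 - q (d(q) = 3 + (0 - q) = 3 - q)
f = -12 (f = -4*(3 + 0*(-5)) = -4*(3 + 0) = -4*3 = -12)
W = -1253 (W = (3 - (-4 - 3*(-5))) - 1245 = (3 - (-4 + 15)) - 1245 = (3 - 1*11) - 1245 = (3 - 11) - 1245 = -8 - 1245 = -1253)
r(G, I) = -12 - 3*I
W + r(-40, f) = -1253 + (-12 - 3*(-12)) = -1253 + (-12 + 36) = -1253 + 24 = -1229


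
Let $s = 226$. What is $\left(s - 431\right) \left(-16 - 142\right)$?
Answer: $32390$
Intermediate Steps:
$\left(s - 431\right) \left(-16 - 142\right) = \left(226 - 431\right) \left(-16 - 142\right) = \left(-205\right) \left(-158\right) = 32390$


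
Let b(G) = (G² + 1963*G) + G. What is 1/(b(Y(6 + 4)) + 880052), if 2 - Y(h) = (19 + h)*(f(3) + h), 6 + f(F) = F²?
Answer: 1/284177 ≈ 3.5189e-6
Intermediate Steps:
f(F) = -6 + F²
Y(h) = 2 - (3 + h)*(19 + h) (Y(h) = 2 - (19 + h)*((-6 + 3²) + h) = 2 - (19 + h)*((-6 + 9) + h) = 2 - (19 + h)*(3 + h) = 2 - (3 + h)*(19 + h))
b(G) = G² + 1964*G
1/(b(Y(6 + 4)) + 880052) = 1/((-55 - (6 + 4)² - 22*(6 + 4))*(1964 + (-55 - (6 + 4)² - 22*(6 + 4))) + 880052) = 1/((-55 - 1*10² - 22*10)*(1964 + (-55 - 1*10² - 22*10)) + 880052) = 1/((-55 - 1*100 - 220)*(1964 + (-55 - 1*100 - 220)) + 880052) = 1/((-55 - 100 - 220)*(1964 + (-55 - 100 - 220)) + 880052) = 1/(-375*(1964 - 375) + 880052) = 1/(-375*1589 + 880052) = 1/(-595875 + 880052) = 1/284177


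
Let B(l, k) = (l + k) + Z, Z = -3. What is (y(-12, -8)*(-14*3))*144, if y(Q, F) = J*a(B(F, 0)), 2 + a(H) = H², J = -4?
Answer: 2878848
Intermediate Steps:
B(l, k) = -3 + k + l (B(l, k) = (l + k) - 3 = (k + l) - 3 = -3 + k + l)
a(H) = -2 + H²
y(Q, F) = 8 - 4*(-3 + F)² (y(Q, F) = -4*(-2 + (-3 + 0 + F)²) = -4*(-2 + (-3 + F)²) = 8 - 4*(-3 + F)²)
(y(-12, -8)*(-14*3))*144 = ((8 - 4*(-3 - 8)²)*(-14*3))*144 = ((8 - 4*(-11)²)*(-42))*144 = ((8 - 4*121)*(-42))*144 = ((8 - 484)*(-42))*144 = -476*(-42)*144 = 19992*144 = 2878848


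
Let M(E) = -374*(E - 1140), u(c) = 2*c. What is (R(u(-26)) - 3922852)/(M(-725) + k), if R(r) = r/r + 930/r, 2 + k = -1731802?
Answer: 101994591/26891644 ≈ 3.7928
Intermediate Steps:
k = -1731804 (k = -2 - 1731802 = -1731804)
R(r) = 1 + 930/r
M(E) = 426360 - 374*E (M(E) = -374*(-1140 + E) = 426360 - 374*E)
(R(u(-26)) - 3922852)/(M(-725) + k) = ((930 + 2*(-26))/((2*(-26))) - 3922852)/((426360 - 374*(-725)) - 1731804) = ((930 - 52)/(-52) - 3922852)/((426360 + 271150) - 1731804) = (-1/52*878 - 3922852)/(697510 - 1731804) = (-439/26 - 3922852)/(-1034294) = -101994591/26*(-1/1034294) = 101994591/26891644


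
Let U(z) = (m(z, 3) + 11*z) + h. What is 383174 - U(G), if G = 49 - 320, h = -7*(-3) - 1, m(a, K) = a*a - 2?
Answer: 312696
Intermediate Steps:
m(a, K) = -2 + a² (m(a, K) = a² - 2 = -2 + a²)
h = 20 (h = 21 - 1 = 20)
G = -271
U(z) = 18 + z² + 11*z (U(z) = ((-2 + z²) + 11*z) + 20 = (-2 + z² + 11*z) + 20 = 18 + z² + 11*z)
383174 - U(G) = 383174 - (18 + (-271)² + 11*(-271)) = 383174 - (18 + 73441 - 2981) = 383174 - 1*70478 = 383174 - 70478 = 312696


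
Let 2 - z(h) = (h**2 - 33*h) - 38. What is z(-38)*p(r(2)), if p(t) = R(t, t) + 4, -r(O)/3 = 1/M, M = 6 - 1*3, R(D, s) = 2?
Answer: -15948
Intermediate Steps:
M = 3 (M = 6 - 3 = 3)
r(O) = -1 (r(O) = -3/3 = -3*1/3 = -1)
p(t) = 6 (p(t) = 2 + 4 = 6)
z(h) = 40 - h**2 + 33*h (z(h) = 2 - ((h**2 - 33*h) - 38) = 2 - (-38 + h**2 - 33*h) = 2 + (38 - h**2 + 33*h) = 40 - h**2 + 33*h)
z(-38)*p(r(2)) = (40 - 1*(-38)**2 + 33*(-38))*6 = (40 - 1*1444 - 1254)*6 = (40 - 1444 - 1254)*6 = -2658*6 = -15948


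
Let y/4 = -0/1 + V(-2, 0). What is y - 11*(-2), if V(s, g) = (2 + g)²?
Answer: 38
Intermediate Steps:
y = 16 (y = 4*(-0/1 + (2 + 0)²) = 4*(-0 + 2²) = 4*(-3*0 + 4) = 4*(0 + 4) = 4*4 = 16)
y - 11*(-2) = 16 - 11*(-2) = 16 + 22 = 38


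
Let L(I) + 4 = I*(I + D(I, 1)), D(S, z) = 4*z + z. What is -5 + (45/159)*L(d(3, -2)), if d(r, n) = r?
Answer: 35/53 ≈ 0.66038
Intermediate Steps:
D(S, z) = 5*z
L(I) = -4 + I*(5 + I) (L(I) = -4 + I*(I + 5*1) = -4 + I*(I + 5) = -4 + I*(5 + I))
-5 + (45/159)*L(d(3, -2)) = -5 + (45/159)*(-4 + 3**2 + 5*3) = -5 + (45*(1/159))*(-4 + 9 + 15) = -5 + (15/53)*20 = -5 + 300/53 = 35/53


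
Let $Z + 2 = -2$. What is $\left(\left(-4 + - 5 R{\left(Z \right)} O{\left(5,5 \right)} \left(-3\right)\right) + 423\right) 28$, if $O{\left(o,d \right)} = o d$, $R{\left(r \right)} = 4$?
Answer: $53732$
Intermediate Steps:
$Z = -4$ ($Z = -2 - 2 = -4$)
$O{\left(o,d \right)} = d o$
$\left(\left(-4 + - 5 R{\left(Z \right)} O{\left(5,5 \right)} \left(-3\right)\right) + 423\right) 28 = \left(\left(-4 + \left(-5\right) 4 \cdot 5 \cdot 5 \left(-3\right)\right) + 423\right) 28 = \left(\left(-4 + \left(-20\right) 25 \left(-3\right)\right) + 423\right) 28 = \left(\left(-4 - -1500\right) + 423\right) 28 = \left(\left(-4 + 1500\right) + 423\right) 28 = \left(1496 + 423\right) 28 = 1919 \cdot 28 = 53732$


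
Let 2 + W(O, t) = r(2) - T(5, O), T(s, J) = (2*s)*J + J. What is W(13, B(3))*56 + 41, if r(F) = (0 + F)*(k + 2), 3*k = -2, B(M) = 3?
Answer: -23789/3 ≈ -7929.7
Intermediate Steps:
k = -⅔ (k = (⅓)*(-2) = -⅔ ≈ -0.66667)
r(F) = 4*F/3 (r(F) = (0 + F)*(-⅔ + 2) = F*(4/3) = 4*F/3)
T(s, J) = J + 2*J*s (T(s, J) = 2*J*s + J = J + 2*J*s)
W(O, t) = ⅔ - 11*O (W(O, t) = -2 + ((4/3)*2 - O*(1 + 2*5)) = -2 + (8/3 - O*(1 + 10)) = -2 + (8/3 - O*11) = -2 + (8/3 - 11*O) = ⅔ - 11*O)
W(13, B(3))*56 + 41 = (⅔ - 11*13)*56 + 41 = (⅔ - 143)*56 + 41 = -427/3*56 + 41 = -23912/3 + 41 = -23789/3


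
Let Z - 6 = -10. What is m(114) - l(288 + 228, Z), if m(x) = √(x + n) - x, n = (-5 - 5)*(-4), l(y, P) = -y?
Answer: 402 + √154 ≈ 414.41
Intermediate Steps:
Z = -4 (Z = 6 - 10 = -4)
n = 40 (n = -10*(-4) = 40)
m(x) = √(40 + x) - x (m(x) = √(x + 40) - x = √(40 + x) - x)
m(114) - l(288 + 228, Z) = (√(40 + 114) - 1*114) - (-1)*(288 + 228) = (√154 - 114) - (-1)*516 = (-114 + √154) - 1*(-516) = (-114 + √154) + 516 = 402 + √154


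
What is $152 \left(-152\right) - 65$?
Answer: $-23169$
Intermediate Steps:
$152 \left(-152\right) - 65 = -23104 - 65 = -23169$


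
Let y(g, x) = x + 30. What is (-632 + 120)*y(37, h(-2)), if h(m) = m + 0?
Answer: -14336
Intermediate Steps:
h(m) = m
y(g, x) = 30 + x
(-632 + 120)*y(37, h(-2)) = (-632 + 120)*(30 - 2) = -512*28 = -14336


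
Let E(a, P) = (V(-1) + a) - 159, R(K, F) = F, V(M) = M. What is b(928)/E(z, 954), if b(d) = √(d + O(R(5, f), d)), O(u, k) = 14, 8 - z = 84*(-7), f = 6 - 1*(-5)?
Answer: √942/436 ≈ 0.070395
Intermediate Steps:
f = 11 (f = 6 + 5 = 11)
z = 596 (z = 8 - 84*(-7) = 8 - 1*(-588) = 8 + 588 = 596)
E(a, P) = -160 + a (E(a, P) = (-1 + a) - 159 = -160 + a)
b(d) = √(14 + d) (b(d) = √(d + 14) = √(14 + d))
b(928)/E(z, 954) = √(14 + 928)/(-160 + 596) = √942/436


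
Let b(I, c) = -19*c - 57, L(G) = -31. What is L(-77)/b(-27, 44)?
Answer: 31/893 ≈ 0.034714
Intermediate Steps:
b(I, c) = -57 - 19*c
L(-77)/b(-27, 44) = -31/(-57 - 19*44) = -31/(-57 - 836) = -31/(-893) = -31*(-1/893) = 31/893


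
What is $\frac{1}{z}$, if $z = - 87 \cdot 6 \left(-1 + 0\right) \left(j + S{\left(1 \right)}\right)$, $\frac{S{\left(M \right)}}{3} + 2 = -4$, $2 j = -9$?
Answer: $- \frac{1}{11745} \approx -8.5143 \cdot 10^{-5}$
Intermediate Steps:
$j = - \frac{9}{2}$ ($j = \frac{1}{2} \left(-9\right) = - \frac{9}{2} \approx -4.5$)
$S{\left(M \right)} = -18$ ($S{\left(M \right)} = -6 + 3 \left(-4\right) = -6 - 12 = -18$)
$z = -11745$ ($z = - 87 \cdot 6 \left(-1 + 0\right) \left(- \frac{9}{2} - 18\right) = - 87 \cdot 6 \left(-1\right) \left(- \frac{45}{2}\right) = - 87 \left(\left(-6\right) \left(- \frac{45}{2}\right)\right) = \left(-87\right) 135 = -11745$)
$\frac{1}{z} = \frac{1}{-11745} = - \frac{1}{11745}$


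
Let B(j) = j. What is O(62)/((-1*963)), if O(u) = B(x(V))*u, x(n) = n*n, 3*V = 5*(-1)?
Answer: -1550/8667 ≈ -0.17884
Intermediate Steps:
V = -5/3 (V = (5*(-1))/3 = (⅓)*(-5) = -5/3 ≈ -1.6667)
x(n) = n²
O(u) = 25*u/9 (O(u) = (-5/3)²*u = 25*u/9)
O(62)/((-1*963)) = ((25/9)*62)/((-1*963)) = (1550/9)/(-963) = (1550/9)*(-1/963) = -1550/8667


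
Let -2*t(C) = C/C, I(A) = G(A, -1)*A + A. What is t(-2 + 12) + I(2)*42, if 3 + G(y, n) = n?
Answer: -505/2 ≈ -252.50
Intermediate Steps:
G(y, n) = -3 + n
I(A) = -3*A (I(A) = (-3 - 1)*A + A = -4*A + A = -3*A)
t(C) = -½ (t(C) = -C/(2*C) = -½*1 = -½)
t(-2 + 12) + I(2)*42 = -½ - 3*2*42 = -½ - 6*42 = -½ - 252 = -505/2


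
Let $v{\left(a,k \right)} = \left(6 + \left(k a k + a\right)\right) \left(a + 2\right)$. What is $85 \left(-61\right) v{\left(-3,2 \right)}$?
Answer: $-46665$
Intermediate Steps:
$v{\left(a,k \right)} = \left(2 + a\right) \left(6 + a + a k^{2}\right)$ ($v{\left(a,k \right)} = \left(6 + \left(a k k + a\right)\right) \left(2 + a\right) = \left(6 + \left(a k^{2} + a\right)\right) \left(2 + a\right) = \left(6 + \left(a + a k^{2}\right)\right) \left(2 + a\right) = \left(6 + a + a k^{2}\right) \left(2 + a\right) = \left(2 + a\right) \left(6 + a + a k^{2}\right)$)
$85 \left(-61\right) v{\left(-3,2 \right)} = 85 \left(-61\right) \left(12 + \left(-3\right)^{2} + 8 \left(-3\right) + \left(-3\right)^{2} \cdot 2^{2} + 2 \left(-3\right) 2^{2}\right) = - 5185 \left(12 + 9 - 24 + 9 \cdot 4 + 2 \left(-3\right) 4\right) = - 5185 \left(12 + 9 - 24 + 36 - 24\right) = \left(-5185\right) 9 = -46665$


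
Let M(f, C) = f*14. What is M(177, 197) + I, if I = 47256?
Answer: 49734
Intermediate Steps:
M(f, C) = 14*f
M(177, 197) + I = 14*177 + 47256 = 2478 + 47256 = 49734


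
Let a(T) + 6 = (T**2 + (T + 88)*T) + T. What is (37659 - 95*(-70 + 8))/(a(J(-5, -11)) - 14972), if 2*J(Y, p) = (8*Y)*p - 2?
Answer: 43549/100435 ≈ 0.43360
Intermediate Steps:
J(Y, p) = -1 + 4*Y*p (J(Y, p) = ((8*Y)*p - 2)/2 = (8*Y*p - 2)/2 = (-2 + 8*Y*p)/2 = -1 + 4*Y*p)
a(T) = -6 + T + T**2 + T*(88 + T) (a(T) = -6 + ((T**2 + (T + 88)*T) + T) = -6 + ((T**2 + (88 + T)*T) + T) = -6 + ((T**2 + T*(88 + T)) + T) = -6 + (T + T**2 + T*(88 + T)) = -6 + T + T**2 + T*(88 + T))
(37659 - 95*(-70 + 8))/(a(J(-5, -11)) - 14972) = (37659 - 95*(-70 + 8))/((-6 + 2*(-1 + 4*(-5)*(-11))**2 + 89*(-1 + 4*(-5)*(-11))) - 14972) = (37659 - 95*(-62))/((-6 + 2*(-1 + 220)**2 + 89*(-1 + 220)) - 14972) = (37659 + 5890)/((-6 + 2*219**2 + 89*219) - 14972) = 43549/((-6 + 2*47961 + 19491) - 14972) = 43549/((-6 + 95922 + 19491) - 14972) = 43549/(115407 - 14972) = 43549/100435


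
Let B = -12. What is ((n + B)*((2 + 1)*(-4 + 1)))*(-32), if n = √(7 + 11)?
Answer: -3456 + 864*√2 ≈ -2234.1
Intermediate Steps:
n = 3*√2 (n = √18 = 3*√2 ≈ 4.2426)
((n + B)*((2 + 1)*(-4 + 1)))*(-32) = ((3*√2 - 12)*((2 + 1)*(-4 + 1)))*(-32) = ((-12 + 3*√2)*(3*(-3)))*(-32) = ((-12 + 3*√2)*(-9))*(-32) = (108 - 27*√2)*(-32) = -3456 + 864*√2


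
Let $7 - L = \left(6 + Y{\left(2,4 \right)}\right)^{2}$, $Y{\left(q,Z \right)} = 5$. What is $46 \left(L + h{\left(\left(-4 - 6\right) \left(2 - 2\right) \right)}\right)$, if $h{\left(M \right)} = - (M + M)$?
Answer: $-5244$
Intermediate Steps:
$L = -114$ ($L = 7 - \left(6 + 5\right)^{2} = 7 - 11^{2} = 7 - 121 = -114$)
$h{\left(M \right)} = - 2 M$
$46 \left(L + h{\left(\left(-4 - 6\right) \left(2 - 2\right) \right)}\right) = 46 \left(-114 - 2 \left(-4 - 6\right) \left(2 - 2\right)\right) = 46 \left(-114 - 2 \left(\left(-10\right) 0\right)\right) = 46 \left(-114 - 0\right) = 46 \left(-114 + 0\right) = 46 \left(-114\right) = -5244$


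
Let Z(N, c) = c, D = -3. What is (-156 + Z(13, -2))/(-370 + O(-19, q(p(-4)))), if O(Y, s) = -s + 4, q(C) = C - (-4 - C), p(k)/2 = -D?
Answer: 79/191 ≈ 0.41361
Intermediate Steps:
p(k) = 6 (p(k) = 2*(-1*(-3)) = 2*3 = 6)
q(C) = 4 + 2*C (q(C) = C + (4 + C) = 4 + 2*C)
O(Y, s) = 4 - s
(-156 + Z(13, -2))/(-370 + O(-19, q(p(-4)))) = (-156 - 2)/(-370 + (4 - (4 + 2*6))) = -158/(-370 + (4 - (4 + 12))) = -158/(-370 + (4 - 1*16)) = -158/(-370 + (4 - 16)) = -158/(-370 - 12) = -158/(-382) = -158*(-1/382) = 79/191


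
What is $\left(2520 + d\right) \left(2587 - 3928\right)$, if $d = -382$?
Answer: $-2867058$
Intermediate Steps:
$\left(2520 + d\right) \left(2587 - 3928\right) = \left(2520 - 382\right) \left(2587 - 3928\right) = 2138 \left(-1341\right) = -2867058$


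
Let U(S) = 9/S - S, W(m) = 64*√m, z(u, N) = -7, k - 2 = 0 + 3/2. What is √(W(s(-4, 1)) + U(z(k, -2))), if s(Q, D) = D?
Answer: 2*√854/7 ≈ 8.3495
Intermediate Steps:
k = 7/2 (k = 2 + (0 + 3/2) = 2 + 3/2 = 7/2 ≈ 3.5000)
U(S) = -S + 9/S
√(W(s(-4, 1)) + U(z(k, -2))) = √(64*√1 + (-1*(-7) + 9/(-7))) = √(64*1 + (7 + 9*(-⅐))) = √(64 + (7 - 9/7)) = √(64 + 40/7) = √(488/7) = 2*√854/7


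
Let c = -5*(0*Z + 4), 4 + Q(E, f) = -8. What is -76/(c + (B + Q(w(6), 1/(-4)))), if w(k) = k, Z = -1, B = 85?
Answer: -76/53 ≈ -1.4340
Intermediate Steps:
Q(E, f) = -12 (Q(E, f) = -4 - 8 = -12)
c = -20 (c = -5*(0*(-1) + 4) = -5*(0 + 4) = -5*4 = -20)
-76/(c + (B + Q(w(6), 1/(-4)))) = -76/(-20 + (85 - 12)) = -76/(-20 + 73) = -76/53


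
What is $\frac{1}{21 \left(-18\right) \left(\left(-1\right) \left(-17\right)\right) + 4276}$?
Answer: $- \frac{1}{2150} \approx -0.00046512$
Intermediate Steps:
$\frac{1}{21 \left(-18\right) \left(\left(-1\right) \left(-17\right)\right) + 4276} = \frac{1}{\left(-378\right) 17 + 4276} = \frac{1}{-6426 + 4276} = \frac{1}{-2150} = - \frac{1}{2150}$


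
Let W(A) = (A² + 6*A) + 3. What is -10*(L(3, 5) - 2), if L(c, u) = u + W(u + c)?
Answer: -1180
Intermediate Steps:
W(A) = 3 + A² + 6*A
L(c, u) = 3 + (c + u)² + 6*c + 7*u (L(c, u) = u + (3 + (u + c)² + 6*(u + c)) = u + (3 + (c + u)² + 6*(c + u)) = u + (3 + (c + u)² + (6*c + 6*u)) = u + (3 + (c + u)² + 6*c + 6*u) = 3 + (c + u)² + 6*c + 7*u)
-10*(L(3, 5) - 2) = -10*((3 + (3 + 5)² + 6*3 + 7*5) - 2) = -10*((3 + 8² + 18 + 35) - 2) = -10*((3 + 64 + 18 + 35) - 2) = -10*(120 - 2) = -10*118 = -1180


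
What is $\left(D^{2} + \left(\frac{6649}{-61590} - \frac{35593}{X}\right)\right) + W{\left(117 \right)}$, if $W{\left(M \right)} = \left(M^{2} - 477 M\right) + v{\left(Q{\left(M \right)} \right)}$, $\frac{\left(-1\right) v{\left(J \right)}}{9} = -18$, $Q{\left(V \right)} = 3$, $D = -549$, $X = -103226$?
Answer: $\frac{412364875315204}{1589422335} \approx 2.5944 \cdot 10^{5}$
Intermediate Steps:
$v{\left(J \right)} = 162$ ($v{\left(J \right)} = \left(-9\right) \left(-18\right) = 162$)
$W{\left(M \right)} = 162 + M^{2} - 477 M$ ($W{\left(M \right)} = \left(M^{2} - 477 M\right) + 162 = 162 + M^{2} - 477 M$)
$\left(D^{2} + \left(\frac{6649}{-61590} - \frac{35593}{X}\right)\right) + W{\left(117 \right)} = \left(\left(-549\right)^{2} + \left(\frac{6649}{-61590} - \frac{35593}{-103226}\right)\right) + \left(162 + 117^{2} - 55809\right) = \left(301401 + \left(6649 \left(- \frac{1}{61590}\right) - - \frac{35593}{103226}\right)\right) + \left(162 + 13689 - 55809\right) = \left(301401 + \left(- \frac{6649}{61590} + \frac{35593}{103226}\right)\right) - 41958 = \left(301401 + \frac{376455799}{1589422335}\right) - 41958 = \frac{479053857647134}{1589422335} - 41958 = \frac{412364875315204}{1589422335}$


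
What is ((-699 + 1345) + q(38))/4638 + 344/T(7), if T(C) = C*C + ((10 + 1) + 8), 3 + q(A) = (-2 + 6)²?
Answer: 410071/78846 ≈ 5.2009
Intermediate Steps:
q(A) = 13 (q(A) = -3 + (-2 + 6)² = -3 + 4² = -3 + 16 = 13)
T(C) = 19 + C² (T(C) = C² + (11 + 8) = C² + 19 = 19 + C²)
((-699 + 1345) + q(38))/4638 + 344/T(7) = ((-699 + 1345) + 13)/4638 + 344/(19 + 7²) = (646 + 13)*(1/4638) + 344/(19 + 49) = 659*(1/4638) + 344/68 = 659/4638 + 344*(1/68) = 659/4638 + 86/17 = 410071/78846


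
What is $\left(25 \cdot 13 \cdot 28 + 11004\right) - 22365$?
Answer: $-2261$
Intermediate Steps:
$\left(25 \cdot 13 \cdot 28 + 11004\right) - 22365 = \left(325 \cdot 28 + 11004\right) - 22365 = \left(9100 + 11004\right) - 22365 = 20104 - 22365 = -2261$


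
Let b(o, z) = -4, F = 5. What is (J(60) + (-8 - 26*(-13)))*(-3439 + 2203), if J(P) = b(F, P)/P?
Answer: -2038988/5 ≈ -4.0780e+5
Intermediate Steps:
J(P) = -4/P
(J(60) + (-8 - 26*(-13)))*(-3439 + 2203) = (-4/60 + (-8 - 26*(-13)))*(-3439 + 2203) = (-4*1/60 + (-8 + 338))*(-1236) = (-1/15 + 330)*(-1236) = (4949/15)*(-1236) = -2038988/5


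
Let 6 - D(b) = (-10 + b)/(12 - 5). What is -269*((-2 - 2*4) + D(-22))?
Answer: -1076/7 ≈ -153.71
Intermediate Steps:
D(b) = 52/7 - b/7 (D(b) = 6 - (-10 + b)/(12 - 5) = 6 - (-10 + b)/7 = 6 - (-10/7 + b/7) = 6 + (10/7 - b/7) = 52/7 - b/7)
-269*((-2 - 2*4) + D(-22)) = -269*((-2 - 2*4) + (52/7 - 1/7*(-22))) = -269*((-2 - 8) + (52/7 + 22/7)) = -269*(-10 + 74/7) = -269*4/7 = -1076/7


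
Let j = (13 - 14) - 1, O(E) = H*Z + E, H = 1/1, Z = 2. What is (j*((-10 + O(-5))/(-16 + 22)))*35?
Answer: 455/3 ≈ 151.67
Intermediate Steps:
H = 1
O(E) = 2 + E (O(E) = 1*2 + E = 2 + E)
j = -2 (j = -1 - 1 = -2)
(j*((-10 + O(-5))/(-16 + 22)))*35 = -2*(-10 + (2 - 5))/(-16 + 22)*35 = -2*(-10 - 3)/6*35 = -(-26)/6*35 = -2*(-13/6)*35 = (13/3)*35 = 455/3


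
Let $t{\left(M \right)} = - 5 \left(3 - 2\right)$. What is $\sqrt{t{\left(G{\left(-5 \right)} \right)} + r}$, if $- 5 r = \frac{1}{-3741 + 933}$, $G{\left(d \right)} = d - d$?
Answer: $\frac{i \sqrt{27377610}}{2340} \approx 2.2361 i$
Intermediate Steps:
$G{\left(d \right)} = 0$
$r = \frac{1}{14040}$ ($r = - \frac{1}{5 \left(-3741 + 933\right)} = - \frac{1}{5 \left(-2808\right)} = \left(- \frac{1}{5}\right) \left(- \frac{1}{2808}\right) = \frac{1}{14040} \approx 7.1225 \cdot 10^{-5}$)
$t{\left(M \right)} = -5$ ($t{\left(M \right)} = \left(-5\right) 1 = -5$)
$\sqrt{t{\left(G{\left(-5 \right)} \right)} + r} = \sqrt{-5 + \frac{1}{14040}} = \sqrt{- \frac{70199}{14040}} = \frac{i \sqrt{27377610}}{2340}$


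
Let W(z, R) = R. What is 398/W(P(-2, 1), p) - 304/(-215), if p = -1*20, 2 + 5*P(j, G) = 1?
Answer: -7949/430 ≈ -18.486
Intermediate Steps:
P(j, G) = -⅕ (P(j, G) = -⅖ + (⅕)*1 = -⅖ + ⅕ = -⅕)
p = -20
398/W(P(-2, 1), p) - 304/(-215) = 398/(-20) - 304/(-215) = 398*(-1/20) - 304*(-1/215) = -199/10 + 304/215 = -7949/430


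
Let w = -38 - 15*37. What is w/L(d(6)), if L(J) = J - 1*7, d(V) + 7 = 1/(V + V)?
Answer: 7116/167 ≈ 42.611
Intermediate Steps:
d(V) = -7 + 1/(2*V) (d(V) = -7 + 1/(V + V) = -7 + 1/(2*V))
L(J) = -7 + J (L(J) = J - 7 = -7 + J)
w = -593 (w = -38 - 555 = -593)
w/L(d(6)) = -593/(-7 + (-7 + (½)/6)) = -593/(-7 + (-7 + (½)*(⅙))) = -593/(-7 + (-7 + 1/12)) = -593/(-7 - 83/12) = -593/(-167/12) = -593*(-12/167) = 7116/167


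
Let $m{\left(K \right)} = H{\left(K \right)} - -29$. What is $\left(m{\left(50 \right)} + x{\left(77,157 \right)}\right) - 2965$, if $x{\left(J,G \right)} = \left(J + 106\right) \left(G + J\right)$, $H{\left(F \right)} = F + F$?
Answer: $39986$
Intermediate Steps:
$H{\left(F \right)} = 2 F$
$x{\left(J,G \right)} = \left(106 + J\right) \left(G + J\right)$
$m{\left(K \right)} = 29 + 2 K$ ($m{\left(K \right)} = 2 K - -29 = 2 K + 29 = 29 + 2 K$)
$\left(m{\left(50 \right)} + x{\left(77,157 \right)}\right) - 2965 = \left(\left(29 + 2 \cdot 50\right) + \left(77^{2} + 106 \cdot 157 + 106 \cdot 77 + 157 \cdot 77\right)\right) - 2965 = \left(\left(29 + 100\right) + \left(5929 + 16642 + 8162 + 12089\right)\right) - 2965 = \left(129 + 42822\right) - 2965 = 42951 - 2965 = 39986$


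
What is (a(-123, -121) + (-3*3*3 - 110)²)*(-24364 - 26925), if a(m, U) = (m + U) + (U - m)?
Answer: -950231303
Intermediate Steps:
a(m, U) = 2*U (a(m, U) = (U + m) + (U - m) = 2*U)
(a(-123, -121) + (-3*3*3 - 110)²)*(-24364 - 26925) = (2*(-121) + (-3*3*3 - 110)²)*(-24364 - 26925) = (-242 + (-9*3 - 110)²)*(-51289) = (-242 + (-27 - 110)²)*(-51289) = (-242 + (-137)²)*(-51289) = (-242 + 18769)*(-51289) = 18527*(-51289) = -950231303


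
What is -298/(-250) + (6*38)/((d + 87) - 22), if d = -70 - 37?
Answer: -3707/875 ≈ -4.2366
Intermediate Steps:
d = -107
-298/(-250) + (6*38)/((d + 87) - 22) = -298/(-250) + (6*38)/((-107 + 87) - 22) = -298*(-1/250) + 228/(-20 - 22) = 149/125 + 228/(-42) = 149/125 + 228*(-1/42) = 149/125 - 38/7 = -3707/875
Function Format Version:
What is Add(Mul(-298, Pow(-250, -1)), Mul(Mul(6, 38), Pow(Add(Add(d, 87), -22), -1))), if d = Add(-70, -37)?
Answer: Rational(-3707, 875) ≈ -4.2366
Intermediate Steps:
d = -107
Add(Mul(-298, Pow(-250, -1)), Mul(Mul(6, 38), Pow(Add(Add(d, 87), -22), -1))) = Add(Mul(-298, Pow(-250, -1)), Mul(Mul(6, 38), Pow(Add(Add(-107, 87), -22), -1))) = Add(Mul(-298, Rational(-1, 250)), Mul(228, Pow(Add(-20, -22), -1))) = Add(Rational(149, 125), Mul(228, Pow(-42, -1))) = Add(Rational(149, 125), Mul(228, Rational(-1, 42))) = Add(Rational(149, 125), Rational(-38, 7)) = Rational(-3707, 875)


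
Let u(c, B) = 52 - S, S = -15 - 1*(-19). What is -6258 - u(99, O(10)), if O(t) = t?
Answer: -6306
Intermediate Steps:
S = 4 (S = -15 + 19 = 4)
u(c, B) = 48 (u(c, B) = 52 - 1*4 = 52 - 4 = 48)
-6258 - u(99, O(10)) = -6258 - 1*48 = -6258 - 48 = -6306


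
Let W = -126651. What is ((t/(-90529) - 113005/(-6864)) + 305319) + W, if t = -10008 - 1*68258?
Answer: 111033464640877/621391056 ≈ 1.7869e+5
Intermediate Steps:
t = -78266 (t = -10008 - 68258 = -78266)
((t/(-90529) - 113005/(-6864)) + 305319) + W = ((-78266/(-90529) - 113005/(-6864)) + 305319) - 126651 = ((-78266*(-1/90529) - 113005*(-1/6864)) + 305319) - 126651 = ((78266/90529 + 113005/6864) + 305319) - 126651 = (10767447469/621391056 + 305319) - 126651 = 189733263274333/621391056 - 126651 = 111033464640877/621391056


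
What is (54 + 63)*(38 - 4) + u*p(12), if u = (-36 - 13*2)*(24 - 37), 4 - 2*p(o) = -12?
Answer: 10426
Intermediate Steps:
p(o) = 8 (p(o) = 2 - ½*(-12) = 2 + 6 = 8)
u = 806 (u = (-36 - 26)*(-13) = -62*(-13) = 806)
(54 + 63)*(38 - 4) + u*p(12) = (54 + 63)*(38 - 4) + 806*8 = 117*34 + 6448 = 3978 + 6448 = 10426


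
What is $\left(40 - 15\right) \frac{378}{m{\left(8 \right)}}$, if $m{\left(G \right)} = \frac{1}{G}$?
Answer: $75600$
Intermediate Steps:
$\left(40 - 15\right) \frac{378}{m{\left(8 \right)}} = \left(40 - 15\right) \frac{378}{\frac{1}{8}} = \left(40 - 15\right) 378 \frac{1}{\frac{1}{8}} = 25 \cdot 378 \cdot 8 = 25 \cdot 3024 = 75600$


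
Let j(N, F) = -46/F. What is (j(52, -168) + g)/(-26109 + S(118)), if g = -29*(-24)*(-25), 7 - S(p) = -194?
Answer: 1461577/2176272 ≈ 0.67160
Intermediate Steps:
S(p) = 201 (S(p) = 7 - 1*(-194) = 7 + 194 = 201)
g = -17400 (g = 696*(-25) = -17400)
(j(52, -168) + g)/(-26109 + S(118)) = (-46/(-168) - 17400)/(-26109 + 201) = (-46*(-1/168) - 17400)/(-25908) = (23/84 - 17400)*(-1/25908) = -1461577/84*(-1/25908) = 1461577/2176272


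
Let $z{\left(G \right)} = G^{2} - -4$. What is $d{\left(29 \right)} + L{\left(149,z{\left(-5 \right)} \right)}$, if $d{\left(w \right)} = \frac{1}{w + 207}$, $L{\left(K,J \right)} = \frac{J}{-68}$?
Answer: $- \frac{847}{2006} \approx -0.42223$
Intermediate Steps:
$z{\left(G \right)} = 4 + G^{2}$ ($z{\left(G \right)} = G^{2} + 4 = 4 + G^{2}$)
$L{\left(K,J \right)} = - \frac{J}{68}$ ($L{\left(K,J \right)} = J \left(- \frac{1}{68}\right) = - \frac{J}{68}$)
$d{\left(w \right)} = \frac{1}{207 + w}$
$d{\left(29 \right)} + L{\left(149,z{\left(-5 \right)} \right)} = \frac{1}{207 + 29} - \frac{4 + \left(-5\right)^{2}}{68} = \frac{1}{236} - \frac{4 + 25}{68} = \frac{1}{236} - \frac{29}{68} = - \frac{847}{2006}$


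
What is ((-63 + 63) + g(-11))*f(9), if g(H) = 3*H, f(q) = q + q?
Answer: -594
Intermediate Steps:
f(q) = 2*q
((-63 + 63) + g(-11))*f(9) = ((-63 + 63) + 3*(-11))*(2*9) = (0 - 33)*18 = -33*18 = -594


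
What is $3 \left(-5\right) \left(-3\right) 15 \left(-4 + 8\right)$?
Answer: $2700$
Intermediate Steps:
$3 \left(-5\right) \left(-3\right) 15 \left(-4 + 8\right) = \left(-15\right) \left(-3\right) 15 \cdot 4 = 45 \cdot 15 \cdot 4 = 675 \cdot 4 = 2700$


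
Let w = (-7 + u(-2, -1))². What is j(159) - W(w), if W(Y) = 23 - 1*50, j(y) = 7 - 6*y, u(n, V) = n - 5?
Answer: -920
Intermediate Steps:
u(n, V) = -5 + n
w = 196 (w = (-7 + (-5 - 2))² = (-7 - 7)² = (-14)² = 196)
W(Y) = -27 (W(Y) = 23 - 50 = -27)
j(159) - W(w) = (7 - 6*159) - 1*(-27) = (7 - 954) + 27 = -947 + 27 = -920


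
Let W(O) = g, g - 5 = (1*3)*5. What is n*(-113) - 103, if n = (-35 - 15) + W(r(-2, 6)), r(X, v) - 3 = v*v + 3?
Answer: 3287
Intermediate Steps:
g = 20 (g = 5 + (1*3)*5 = 5 + 3*5 = 5 + 15 = 20)
r(X, v) = 6 + v**2 (r(X, v) = 3 + (v*v + 3) = 3 + (v**2 + 3) = 3 + (3 + v**2) = 6 + v**2)
W(O) = 20
n = -30 (n = (-35 - 15) + 20 = -50 + 20 = -30)
n*(-113) - 103 = -30*(-113) - 103 = 3390 - 103 = 3287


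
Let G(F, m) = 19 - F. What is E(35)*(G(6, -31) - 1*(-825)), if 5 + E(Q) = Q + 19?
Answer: 41062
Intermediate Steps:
E(Q) = 14 + Q (E(Q) = -5 + (Q + 19) = -5 + (19 + Q) = 14 + Q)
E(35)*(G(6, -31) - 1*(-825)) = (14 + 35)*((19 - 1*6) - 1*(-825)) = 49*((19 - 6) + 825) = 49*(13 + 825) = 49*838 = 41062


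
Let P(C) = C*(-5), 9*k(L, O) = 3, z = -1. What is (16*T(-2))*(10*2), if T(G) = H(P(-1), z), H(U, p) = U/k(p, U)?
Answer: 4800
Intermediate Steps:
k(L, O) = ⅓ (k(L, O) = (⅑)*3 = ⅓)
P(C) = -5*C
H(U, p) = 3*U (H(U, p) = U/(⅓) = U*3 = 3*U)
T(G) = 15 (T(G) = 3*(-5*(-1)) = 3*5 = 15)
(16*T(-2))*(10*2) = (16*15)*(10*2) = 240*20 = 4800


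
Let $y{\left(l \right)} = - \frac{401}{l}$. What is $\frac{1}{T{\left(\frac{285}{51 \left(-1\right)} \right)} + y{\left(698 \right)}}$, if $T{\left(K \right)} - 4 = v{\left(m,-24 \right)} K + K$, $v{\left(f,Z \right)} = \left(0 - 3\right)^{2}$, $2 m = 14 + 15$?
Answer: $- \frac{11866}{622453} \approx -0.019063$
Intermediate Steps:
$m = \frac{29}{2}$ ($m = \frac{14 + 15}{2} = \frac{1}{2} \cdot 29 = \frac{29}{2} \approx 14.5$)
$v{\left(f,Z \right)} = 9$ ($v{\left(f,Z \right)} = \left(-3\right)^{2} = 9$)
$T{\left(K \right)} = 4 + 10 K$ ($T{\left(K \right)} = 4 + \left(9 K + K\right) = 4 + 10 K$)
$\frac{1}{T{\left(\frac{285}{51 \left(-1\right)} \right)} + y{\left(698 \right)}} = \frac{1}{\left(4 + 10 \frac{285}{51 \left(-1\right)}\right) - \frac{401}{698}} = \frac{1}{\left(4 + 10 \frac{285}{-51}\right) - \frac{401}{698}} = \frac{1}{\left(4 + 10 \cdot 285 \left(- \frac{1}{51}\right)\right) - \frac{401}{698}} = \frac{1}{\left(4 + 10 \left(- \frac{95}{17}\right)\right) - \frac{401}{698}} = \frac{1}{\left(4 - \frac{950}{17}\right) - \frac{401}{698}} = \frac{1}{- \frac{882}{17} - \frac{401}{698}} = \frac{1}{- \frac{622453}{11866}} = - \frac{11866}{622453}$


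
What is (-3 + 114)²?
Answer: 12321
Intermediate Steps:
(-3 + 114)² = 111² = 12321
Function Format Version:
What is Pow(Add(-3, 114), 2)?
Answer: 12321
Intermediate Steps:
Pow(Add(-3, 114), 2) = Pow(111, 2) = 12321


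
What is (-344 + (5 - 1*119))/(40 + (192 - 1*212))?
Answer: -229/10 ≈ -22.900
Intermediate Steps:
(-344 + (5 - 1*119))/(40 + (192 - 1*212)) = (-344 + (5 - 119))/(40 + (192 - 212)) = (-344 - 114)/(40 - 20) = -458/20 = -458*1/20 = -229/10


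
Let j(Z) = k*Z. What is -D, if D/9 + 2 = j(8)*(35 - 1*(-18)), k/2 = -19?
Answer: 145026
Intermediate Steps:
k = -38 (k = 2*(-19) = -38)
j(Z) = -38*Z
D = -145026 (D = -18 + 9*((-38*8)*(35 - 1*(-18))) = -18 + 9*(-304*(35 + 18)) = -18 + 9*(-304*53) = -18 + 9*(-16112) = -18 - 145008 = -145026)
-D = -1*(-145026) = 145026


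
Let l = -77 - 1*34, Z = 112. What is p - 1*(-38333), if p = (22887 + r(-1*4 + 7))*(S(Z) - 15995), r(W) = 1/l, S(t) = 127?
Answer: -40307700845/111 ≈ -3.6313e+8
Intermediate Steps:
l = -111 (l = -77 - 34 = -111)
r(W) = -1/111 (r(W) = 1/(-111) = -1/111)
p = -40311955808/111 (p = (22887 - 1/111)*(127 - 15995) = (2540456/111)*(-15868) = -40311955808/111 ≈ -3.6317e+8)
p - 1*(-38333) = -40311955808/111 - 1*(-38333) = -40311955808/111 + 38333 = -40307700845/111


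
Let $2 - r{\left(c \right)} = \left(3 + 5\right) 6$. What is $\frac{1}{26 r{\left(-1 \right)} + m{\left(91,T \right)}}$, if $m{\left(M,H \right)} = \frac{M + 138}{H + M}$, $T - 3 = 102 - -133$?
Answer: $- \frac{329}{393255} \approx -0.00083661$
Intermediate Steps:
$T = 238$ ($T = 3 + \left(102 - -133\right) = 3 + \left(102 + 133\right) = 3 + 235 = 238$)
$r{\left(c \right)} = -46$ ($r{\left(c \right)} = 2 - \left(3 + 5\right) 6 = 2 - 8 \cdot 6 = 2 - 48 = -46$)
$m{\left(M,H \right)} = \frac{138 + M}{H + M}$
$\frac{1}{26 r{\left(-1 \right)} + m{\left(91,T \right)}} = \frac{1}{26 \left(-46\right) + \frac{138 + 91}{238 + 91}} = \frac{1}{-1196 + \frac{1}{329} \cdot 229} = \frac{1}{-1196 + \frac{229}{329}} = \frac{1}{- \frac{393255}{329}} = - \frac{329}{393255}$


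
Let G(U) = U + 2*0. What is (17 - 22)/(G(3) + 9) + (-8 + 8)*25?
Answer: -5/12 ≈ -0.41667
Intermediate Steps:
G(U) = U (G(U) = U + 0 = U)
(17 - 22)/(G(3) + 9) + (-8 + 8)*25 = (17 - 22)/(3 + 9) + (-8 + 8)*25 = -5/12 + 0*25 = -5*1/12 + 0 = -5/12 + 0 = -5/12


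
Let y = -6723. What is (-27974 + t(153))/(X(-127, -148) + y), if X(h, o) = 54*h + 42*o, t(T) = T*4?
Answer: 27362/19797 ≈ 1.3821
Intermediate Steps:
t(T) = 4*T
X(h, o) = 42*o + 54*h
(-27974 + t(153))/(X(-127, -148) + y) = (-27974 + 4*153)/((42*(-148) + 54*(-127)) - 6723) = (-27974 + 612)/((-6216 - 6858) - 6723) = -27362/(-13074 - 6723) = -27362/(-19797) = -27362*(-1/19797) = 27362/19797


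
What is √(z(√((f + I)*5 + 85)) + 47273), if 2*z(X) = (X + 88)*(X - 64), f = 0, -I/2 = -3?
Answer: √(178058 + 48*√115)/2 ≈ 211.29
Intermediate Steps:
I = 6 (I = -2*(-3) = 6)
z(X) = (-64 + X)*(88 + X)/2 (z(X) = ((X + 88)*(X - 64))/2 = ((88 + X)*(-64 + X))/2 = ((-64 + X)*(88 + X))/2 = (-64 + X)*(88 + X)/2)
√(z(√((f + I)*5 + 85)) + 47273) = √((-2816 + (√((0 + 6)*5 + 85))²/2 + 12*√((0 + 6)*5 + 85)) + 47273) = √((-2816 + (√(6*5 + 85))²/2 + 12*√(6*5 + 85)) + 47273) = √((-2816 + (√(30 + 85))²/2 + 12*√(30 + 85)) + 47273) = √((-2816 + (√115)²/2 + 12*√115) + 47273) = √((-2816 + (½)*115 + 12*√115) + 47273) = √((-2816 + 115/2 + 12*√115) + 47273) = √((-5517/2 + 12*√115) + 47273) = √(89029/2 + 12*√115)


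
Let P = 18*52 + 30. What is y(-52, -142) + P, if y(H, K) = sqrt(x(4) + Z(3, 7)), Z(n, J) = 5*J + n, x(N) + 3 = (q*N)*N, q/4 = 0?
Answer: 966 + sqrt(35) ≈ 971.92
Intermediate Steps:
q = 0 (q = 4*0 = 0)
x(N) = -3 (x(N) = -3 + (0*N)*N = -3 + 0*N = -3 + 0 = -3)
P = 966 (P = 936 + 30 = 966)
Z(n, J) = n + 5*J
y(H, K) = sqrt(35) (y(H, K) = sqrt(-3 + (3 + 5*7)) = sqrt(-3 + (3 + 35)) = sqrt(-3 + 38) = sqrt(35))
y(-52, -142) + P = sqrt(35) + 966 = 966 + sqrt(35)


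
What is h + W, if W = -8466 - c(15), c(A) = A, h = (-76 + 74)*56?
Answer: -8593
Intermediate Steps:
h = -112 (h = -2*56 = -112)
W = -8481 (W = -8466 - 1*15 = -8466 - 15 = -8481)
h + W = -112 - 8481 = -8593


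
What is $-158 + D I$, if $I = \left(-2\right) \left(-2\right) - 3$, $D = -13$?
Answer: $-171$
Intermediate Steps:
$I = 1$ ($I = 4 - 3 = 1$)
$-158 + D I = -158 - 13 = -171$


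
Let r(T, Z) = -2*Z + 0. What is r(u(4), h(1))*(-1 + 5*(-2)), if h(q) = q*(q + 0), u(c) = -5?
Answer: 22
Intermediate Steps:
h(q) = q**2 (h(q) = q*q = q**2)
r(T, Z) = -2*Z
r(u(4), h(1))*(-1 + 5*(-2)) = (-2*1**2)*(-1 + 5*(-2)) = (-2*1)*(-1 - 10) = -2*(-11) = 22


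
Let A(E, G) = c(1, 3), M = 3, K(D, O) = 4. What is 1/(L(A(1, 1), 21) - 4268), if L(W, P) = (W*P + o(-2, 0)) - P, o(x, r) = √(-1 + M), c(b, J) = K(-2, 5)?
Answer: -4205/17682023 - √2/17682023 ≈ -0.00023789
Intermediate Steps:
c(b, J) = 4
A(E, G) = 4
o(x, r) = √2 (o(x, r) = √(-1 + 3) = √2)
L(W, P) = √2 - P + P*W (L(W, P) = (W*P + √2) - P = (P*W + √2) - P = (√2 + P*W) - P = √2 - P + P*W)
1/(L(A(1, 1), 21) - 4268) = 1/((√2 - 1*21 + 21*4) - 4268) = 1/((√2 - 21 + 84) - 4268) = 1/((63 + √2) - 4268) = 1/(-4205 + √2)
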